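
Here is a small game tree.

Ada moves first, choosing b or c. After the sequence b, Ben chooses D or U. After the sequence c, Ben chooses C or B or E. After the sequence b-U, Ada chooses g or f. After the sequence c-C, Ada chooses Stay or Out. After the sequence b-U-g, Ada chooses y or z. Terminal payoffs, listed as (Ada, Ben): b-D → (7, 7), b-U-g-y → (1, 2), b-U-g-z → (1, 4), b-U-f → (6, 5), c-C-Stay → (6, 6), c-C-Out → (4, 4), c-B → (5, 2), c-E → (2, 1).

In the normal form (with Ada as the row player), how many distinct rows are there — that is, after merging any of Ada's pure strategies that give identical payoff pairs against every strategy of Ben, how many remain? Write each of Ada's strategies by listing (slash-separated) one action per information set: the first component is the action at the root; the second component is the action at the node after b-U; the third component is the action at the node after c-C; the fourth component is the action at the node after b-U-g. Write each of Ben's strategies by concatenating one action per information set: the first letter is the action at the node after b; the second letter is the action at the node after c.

5

Ada has 16 pure strategies: b/g/Stay/y, b/g/Stay/z, b/g/Out/y, b/g/Out/z, b/f/Stay/y, b/f/Stay/z, b/f/Out/y, b/f/Out/z, c/g/Stay/y, c/g/Stay/z, c/g/Out/y, c/g/Out/z, c/f/Stay/y, c/f/Stay/z, c/f/Out/y, c/f/Out/z. Columns: DC, DB, DE, UC, UB, UE.
{b/g/Stay/y, b/g/Out/y} → row (7,7) (7,7) (7,7) (1,2) (1,2) (1,2)
{b/g/Stay/z, b/g/Out/z} → row (7,7) (7,7) (7,7) (1,4) (1,4) (1,4)
{b/f/Stay/y, b/f/Stay/z, b/f/Out/y, b/f/Out/z} → row (7,7) (7,7) (7,7) (6,5) (6,5) (6,5)
{c/g/Stay/y, c/g/Stay/z, c/f/Stay/y, c/f/Stay/z} → row (6,6) (5,2) (2,1) (6,6) (5,2) (2,1)
{c/g/Out/y, c/g/Out/z, c/f/Out/y, c/f/Out/z} → row (4,4) (5,2) (2,1) (4,4) (5,2) (2,1)
That's 5 distinct rows out of 16 strategies.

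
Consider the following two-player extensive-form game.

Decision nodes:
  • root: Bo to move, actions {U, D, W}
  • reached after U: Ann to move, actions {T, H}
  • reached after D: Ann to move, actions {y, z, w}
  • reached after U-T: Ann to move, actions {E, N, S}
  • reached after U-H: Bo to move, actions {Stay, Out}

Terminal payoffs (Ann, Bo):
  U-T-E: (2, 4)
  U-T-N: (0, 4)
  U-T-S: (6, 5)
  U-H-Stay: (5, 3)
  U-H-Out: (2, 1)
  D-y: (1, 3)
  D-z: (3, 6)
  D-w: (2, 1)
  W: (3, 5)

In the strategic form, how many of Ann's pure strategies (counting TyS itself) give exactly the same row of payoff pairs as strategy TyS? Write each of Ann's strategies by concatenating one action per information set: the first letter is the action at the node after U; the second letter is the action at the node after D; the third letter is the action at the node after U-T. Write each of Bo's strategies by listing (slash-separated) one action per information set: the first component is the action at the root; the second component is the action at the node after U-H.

Row for TyS (columns U/Stay, U/Out, D/Stay, D/Out, W/Stay, W/Out): (6,5) (6,5) (1,3) (1,3) (3,5) (3,5).
Every one of Ann's information sets is on the play path for some reply by Bo when Ann follows TyS.
Changing the action at any of them therefore changes at least one column, so only TyS itself gives this row.

1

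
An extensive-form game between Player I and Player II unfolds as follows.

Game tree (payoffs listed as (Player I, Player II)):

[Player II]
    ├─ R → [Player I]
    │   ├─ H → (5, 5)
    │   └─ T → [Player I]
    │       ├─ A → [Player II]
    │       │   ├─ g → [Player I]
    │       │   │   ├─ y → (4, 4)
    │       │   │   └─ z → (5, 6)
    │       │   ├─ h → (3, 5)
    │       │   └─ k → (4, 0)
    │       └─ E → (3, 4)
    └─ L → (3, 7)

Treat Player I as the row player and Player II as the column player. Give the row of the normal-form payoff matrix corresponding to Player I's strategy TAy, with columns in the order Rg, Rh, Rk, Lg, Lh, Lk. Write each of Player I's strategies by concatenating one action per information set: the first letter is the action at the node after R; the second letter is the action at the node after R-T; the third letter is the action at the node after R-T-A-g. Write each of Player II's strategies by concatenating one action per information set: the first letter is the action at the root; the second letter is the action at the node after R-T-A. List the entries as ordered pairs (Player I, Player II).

(4,4) (3,5) (4,0) (3,7) (3,7) (3,7)

vs Rg: Player II plays R → Player I plays T at [R] → Player I plays A at [R-T] → Player II plays g at [R-T-A] → Player I plays y at [R-T-A-g] → (4, 4)
vs Rh: Player II plays R → Player I plays T at [R] → Player I plays A at [R-T] → Player II plays h at [R-T-A] → (3, 5)
vs Rk: Player II plays R → Player I plays T at [R] → Player I plays A at [R-T] → Player II plays k at [R-T-A] → (4, 0)
vs Lg: Player II plays L → (3, 7)
vs Lh: Player II plays L → (3, 7)
vs Lk: Player II plays L → (3, 7)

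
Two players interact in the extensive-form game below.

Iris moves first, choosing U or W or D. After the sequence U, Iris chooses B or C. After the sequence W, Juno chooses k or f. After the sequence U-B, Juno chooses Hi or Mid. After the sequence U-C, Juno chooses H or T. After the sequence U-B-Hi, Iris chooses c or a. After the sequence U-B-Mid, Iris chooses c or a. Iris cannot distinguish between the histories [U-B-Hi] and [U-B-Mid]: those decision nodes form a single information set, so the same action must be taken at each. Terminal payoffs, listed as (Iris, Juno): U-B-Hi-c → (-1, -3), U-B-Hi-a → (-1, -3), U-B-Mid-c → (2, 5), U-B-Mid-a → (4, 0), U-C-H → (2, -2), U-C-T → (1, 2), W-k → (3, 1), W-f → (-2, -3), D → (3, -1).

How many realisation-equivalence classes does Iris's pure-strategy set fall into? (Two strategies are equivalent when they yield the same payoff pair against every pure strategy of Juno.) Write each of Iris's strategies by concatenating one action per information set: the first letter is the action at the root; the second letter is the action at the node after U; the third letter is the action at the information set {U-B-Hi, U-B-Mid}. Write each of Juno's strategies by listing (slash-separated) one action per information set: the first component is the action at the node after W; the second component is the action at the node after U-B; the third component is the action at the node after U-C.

Iris has 12 pure strategies: UBc, UBa, UCc, UCa, WBc, WBa, WCc, WCa, DBc, DBa, DCc, DCa. Columns: k/Hi/H, k/Hi/T, k/Mid/H, k/Mid/T, f/Hi/H, f/Hi/T, f/Mid/H, f/Mid/T.
{UBc} → row (-1,-3) (-1,-3) (2,5) (2,5) (-1,-3) (-1,-3) (2,5) (2,5)
{UBa} → row (-1,-3) (-1,-3) (4,0) (4,0) (-1,-3) (-1,-3) (4,0) (4,0)
{UCc, UCa} → row (2,-2) (1,2) (2,-2) (1,2) (2,-2) (1,2) (2,-2) (1,2)
{WBc, WBa, WCc, WCa} → row (3,1) (3,1) (3,1) (3,1) (-2,-3) (-2,-3) (-2,-3) (-2,-3)
{DBc, DBa, DCc, DCa} → row (3,-1) (3,-1) (3,-1) (3,-1) (3,-1) (3,-1) (3,-1) (3,-1)
That's 5 distinct rows out of 12 strategies.

5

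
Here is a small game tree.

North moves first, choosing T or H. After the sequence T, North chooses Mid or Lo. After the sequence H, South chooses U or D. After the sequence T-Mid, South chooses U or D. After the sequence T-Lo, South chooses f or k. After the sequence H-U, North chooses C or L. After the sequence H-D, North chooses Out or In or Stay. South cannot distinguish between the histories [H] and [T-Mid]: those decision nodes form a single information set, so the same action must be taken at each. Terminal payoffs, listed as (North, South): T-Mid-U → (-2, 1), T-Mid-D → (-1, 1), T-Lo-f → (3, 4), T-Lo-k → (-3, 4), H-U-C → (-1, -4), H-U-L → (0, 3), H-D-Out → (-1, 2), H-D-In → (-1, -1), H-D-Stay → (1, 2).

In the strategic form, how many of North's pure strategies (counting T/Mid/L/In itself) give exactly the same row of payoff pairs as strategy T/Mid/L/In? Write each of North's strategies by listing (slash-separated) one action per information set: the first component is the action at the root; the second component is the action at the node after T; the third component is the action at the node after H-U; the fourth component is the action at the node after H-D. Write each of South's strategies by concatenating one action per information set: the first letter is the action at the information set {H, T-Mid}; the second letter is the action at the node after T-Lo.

6

Row for T/Mid/L/In (columns Uf, Uk, Df, Dk): (-2,1) (-2,1) (-1,1) (-1,1).
Under T/Mid/L/In, North's choice at the node after H-U and at the node after H-D can never be reached regardless of what South does, so varying those choices leaves every outcome unchanged.
Holding the reachable choices fixed and varying the unreachable ones freely already gives 2 × 3 = 6 equivalent strategies.
No other strategy reproduces this row, so those 6 are the full class: T/Mid/C/Out, T/Mid/C/In, T/Mid/C/Stay, T/Mid/L/Out, T/Mid/L/In, T/Mid/L/Stay.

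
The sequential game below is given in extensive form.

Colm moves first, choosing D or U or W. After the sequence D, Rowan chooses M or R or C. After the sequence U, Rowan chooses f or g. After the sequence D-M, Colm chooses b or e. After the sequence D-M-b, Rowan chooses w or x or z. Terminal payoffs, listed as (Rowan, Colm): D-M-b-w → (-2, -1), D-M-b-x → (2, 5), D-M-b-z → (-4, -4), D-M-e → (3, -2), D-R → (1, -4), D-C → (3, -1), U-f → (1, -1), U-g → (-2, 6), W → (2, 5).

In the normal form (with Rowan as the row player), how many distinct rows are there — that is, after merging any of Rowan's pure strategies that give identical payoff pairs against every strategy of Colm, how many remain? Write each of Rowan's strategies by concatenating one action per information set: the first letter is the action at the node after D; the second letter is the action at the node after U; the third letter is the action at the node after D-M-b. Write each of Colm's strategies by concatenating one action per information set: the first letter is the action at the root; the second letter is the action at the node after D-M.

Rowan has 18 pure strategies: Mfw, Mfx, Mfz, Mgw, Mgx, Mgz, Rfw, Rfx, Rfz, Rgw, Rgx, Rgz, Cfw, Cfx, Cfz, Cgw, Cgx, Cgz. Columns: Db, De, Ub, Ue, Wb, We.
{Mfw} → row (-2,-1) (3,-2) (1,-1) (1,-1) (2,5) (2,5)
{Mfx} → row (2,5) (3,-2) (1,-1) (1,-1) (2,5) (2,5)
{Mfz} → row (-4,-4) (3,-2) (1,-1) (1,-1) (2,5) (2,5)
{Mgw} → row (-2,-1) (3,-2) (-2,6) (-2,6) (2,5) (2,5)
{Mgx} → row (2,5) (3,-2) (-2,6) (-2,6) (2,5) (2,5)
{Mgz} → row (-4,-4) (3,-2) (-2,6) (-2,6) (2,5) (2,5)
{Rfw, Rfx, Rfz} → row (1,-4) (1,-4) (1,-1) (1,-1) (2,5) (2,5)
{Rgw, Rgx, Rgz} → row (1,-4) (1,-4) (-2,6) (-2,6) (2,5) (2,5)
{Cfw, Cfx, Cfz} → row (3,-1) (3,-1) (1,-1) (1,-1) (2,5) (2,5)
{Cgw, Cgx, Cgz} → row (3,-1) (3,-1) (-2,6) (-2,6) (2,5) (2,5)
That's 10 distinct rows out of 18 strategies.

10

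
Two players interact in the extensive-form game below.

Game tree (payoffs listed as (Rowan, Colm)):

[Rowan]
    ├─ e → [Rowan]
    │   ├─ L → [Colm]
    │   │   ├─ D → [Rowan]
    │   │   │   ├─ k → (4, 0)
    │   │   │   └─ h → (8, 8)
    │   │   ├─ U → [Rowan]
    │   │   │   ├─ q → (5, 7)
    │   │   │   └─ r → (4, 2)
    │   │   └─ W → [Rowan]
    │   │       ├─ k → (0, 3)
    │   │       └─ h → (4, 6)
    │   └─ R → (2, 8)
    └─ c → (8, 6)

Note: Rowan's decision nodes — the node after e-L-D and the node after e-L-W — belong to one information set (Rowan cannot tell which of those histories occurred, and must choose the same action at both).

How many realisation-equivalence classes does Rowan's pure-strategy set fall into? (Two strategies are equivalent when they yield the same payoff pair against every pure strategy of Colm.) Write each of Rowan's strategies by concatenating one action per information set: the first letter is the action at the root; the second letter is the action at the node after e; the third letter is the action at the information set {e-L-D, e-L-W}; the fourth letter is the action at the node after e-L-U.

6

Rowan has 16 pure strategies: eLkq, eLkr, eLhq, eLhr, eRkq, eRkr, eRhq, eRhr, cLkq, cLkr, cLhq, cLhr, cRkq, cRkr, cRhq, cRhr. Columns: D, U, W.
{eLkq} → row (4,0) (5,7) (0,3)
{eLkr} → row (4,0) (4,2) (0,3)
{eLhq} → row (8,8) (5,7) (4,6)
{eLhr} → row (8,8) (4,2) (4,6)
{eRkq, eRkr, eRhq, eRhr} → row (2,8) (2,8) (2,8)
{cLkq, cLkr, cLhq, cLhr, cRkq, cRkr, cRhq, cRhr} → row (8,6) (8,6) (8,6)
That's 6 distinct rows out of 16 strategies.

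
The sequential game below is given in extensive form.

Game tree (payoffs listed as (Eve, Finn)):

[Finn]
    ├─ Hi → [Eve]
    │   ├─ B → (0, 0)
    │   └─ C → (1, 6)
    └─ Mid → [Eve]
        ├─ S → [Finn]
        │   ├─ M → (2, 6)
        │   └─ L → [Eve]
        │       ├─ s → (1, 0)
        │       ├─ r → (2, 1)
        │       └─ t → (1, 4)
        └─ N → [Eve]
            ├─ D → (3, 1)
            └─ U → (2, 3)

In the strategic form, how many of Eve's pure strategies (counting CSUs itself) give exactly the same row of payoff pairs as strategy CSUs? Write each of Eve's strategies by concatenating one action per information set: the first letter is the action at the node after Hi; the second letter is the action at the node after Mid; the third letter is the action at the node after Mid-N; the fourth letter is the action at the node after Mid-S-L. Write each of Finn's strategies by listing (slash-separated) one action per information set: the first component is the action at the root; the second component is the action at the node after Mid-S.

2

Row for CSUs (columns Hi/M, Hi/L, Mid/M, Mid/L): (1,6) (1,6) (2,6) (1,0).
Under CSUs, Eve's choice at the node after Mid-N can never be reached regardless of what Finn does, so varying those choices leaves every outcome unchanged.
Holding the reachable choices fixed and varying the unreachable one freely already gives 2 equivalent strategies.
No other strategy reproduces this row, so those 2 are the full class: CSDs, CSUs.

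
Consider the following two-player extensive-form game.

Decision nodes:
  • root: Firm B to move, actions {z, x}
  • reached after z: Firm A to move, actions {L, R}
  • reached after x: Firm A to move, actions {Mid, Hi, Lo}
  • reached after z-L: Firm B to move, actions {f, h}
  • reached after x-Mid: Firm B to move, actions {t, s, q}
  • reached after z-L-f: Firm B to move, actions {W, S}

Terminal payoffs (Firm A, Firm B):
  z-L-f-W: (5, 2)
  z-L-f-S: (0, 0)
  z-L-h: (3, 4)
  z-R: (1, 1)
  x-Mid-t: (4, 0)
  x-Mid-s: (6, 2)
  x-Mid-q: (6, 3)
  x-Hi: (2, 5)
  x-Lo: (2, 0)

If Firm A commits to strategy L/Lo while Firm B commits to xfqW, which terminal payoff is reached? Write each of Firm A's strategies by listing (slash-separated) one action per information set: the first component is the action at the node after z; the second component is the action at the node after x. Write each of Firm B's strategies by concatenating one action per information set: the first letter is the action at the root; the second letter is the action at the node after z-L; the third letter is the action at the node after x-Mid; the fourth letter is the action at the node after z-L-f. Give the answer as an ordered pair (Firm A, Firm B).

Trace the play path from the root:
  Firm B plays x
  Firm A plays Lo at [x]
→ terminal payoff (2, 0).
(Firm A's choice at the node after z is never reached on this path, so it doesn't affect the outcome.)

(2, 0)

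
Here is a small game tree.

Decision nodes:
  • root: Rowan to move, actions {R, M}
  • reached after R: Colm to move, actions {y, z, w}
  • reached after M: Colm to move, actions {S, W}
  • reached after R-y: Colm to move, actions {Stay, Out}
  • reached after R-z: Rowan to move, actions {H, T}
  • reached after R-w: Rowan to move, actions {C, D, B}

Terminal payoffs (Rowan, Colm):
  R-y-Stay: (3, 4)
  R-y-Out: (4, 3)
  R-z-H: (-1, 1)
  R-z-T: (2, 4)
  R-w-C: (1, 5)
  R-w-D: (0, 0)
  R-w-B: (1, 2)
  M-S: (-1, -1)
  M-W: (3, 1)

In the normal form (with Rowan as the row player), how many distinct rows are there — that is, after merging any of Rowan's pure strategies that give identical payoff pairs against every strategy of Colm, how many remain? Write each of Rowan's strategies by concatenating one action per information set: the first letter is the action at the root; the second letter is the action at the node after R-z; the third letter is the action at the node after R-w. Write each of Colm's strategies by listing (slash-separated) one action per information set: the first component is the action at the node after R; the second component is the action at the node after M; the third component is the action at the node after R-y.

Rowan has 12 pure strategies: RHC, RHD, RHB, RTC, RTD, RTB, MHC, MHD, MHB, MTC, MTD, MTB. Columns: y/S/Stay, y/S/Out, y/W/Stay, y/W/Out, z/S/Stay, z/S/Out, z/W/Stay, z/W/Out, w/S/Stay, w/S/Out, w/W/Stay, w/W/Out.
{RHC} → row (3,4) (4,3) (3,4) (4,3) (-1,1) (-1,1) (-1,1) (-1,1) (1,5) (1,5) (1,5) (1,5)
{RHD} → row (3,4) (4,3) (3,4) (4,3) (-1,1) (-1,1) (-1,1) (-1,1) (0,0) (0,0) (0,0) (0,0)
{RHB} → row (3,4) (4,3) (3,4) (4,3) (-1,1) (-1,1) (-1,1) (-1,1) (1,2) (1,2) (1,2) (1,2)
{RTC} → row (3,4) (4,3) (3,4) (4,3) (2,4) (2,4) (2,4) (2,4) (1,5) (1,5) (1,5) (1,5)
{RTD} → row (3,4) (4,3) (3,4) (4,3) (2,4) (2,4) (2,4) (2,4) (0,0) (0,0) (0,0) (0,0)
{RTB} → row (3,4) (4,3) (3,4) (4,3) (2,4) (2,4) (2,4) (2,4) (1,2) (1,2) (1,2) (1,2)
{MHC, MHD, MHB, MTC, MTD, MTB} → row (-1,-1) (-1,-1) (3,1) (3,1) (-1,-1) (-1,-1) (3,1) (3,1) (-1,-1) (-1,-1) (3,1) (3,1)
That's 7 distinct rows out of 12 strategies.

7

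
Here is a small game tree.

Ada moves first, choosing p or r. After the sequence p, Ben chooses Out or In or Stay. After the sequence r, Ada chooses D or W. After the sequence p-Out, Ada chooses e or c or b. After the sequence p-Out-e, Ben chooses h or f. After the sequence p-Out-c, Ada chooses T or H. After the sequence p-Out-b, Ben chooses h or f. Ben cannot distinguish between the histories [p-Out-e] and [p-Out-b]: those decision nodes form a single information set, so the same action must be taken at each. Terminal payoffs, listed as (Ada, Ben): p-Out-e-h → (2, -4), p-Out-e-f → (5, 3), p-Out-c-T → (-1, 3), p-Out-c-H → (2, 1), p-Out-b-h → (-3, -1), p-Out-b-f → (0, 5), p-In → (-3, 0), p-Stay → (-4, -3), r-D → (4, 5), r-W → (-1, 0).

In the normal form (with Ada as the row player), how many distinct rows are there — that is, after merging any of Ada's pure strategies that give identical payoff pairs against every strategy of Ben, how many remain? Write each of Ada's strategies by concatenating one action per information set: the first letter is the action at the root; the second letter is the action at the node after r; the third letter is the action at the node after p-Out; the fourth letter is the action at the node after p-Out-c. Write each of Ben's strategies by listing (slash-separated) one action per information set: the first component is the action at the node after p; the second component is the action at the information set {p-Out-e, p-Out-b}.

Ada has 24 pure strategies: pDeT, pDeH, pDcT, pDcH, pDbT, pDbH, pWeT, pWeH, pWcT, pWcH, pWbT, pWbH, rDeT, rDeH, rDcT, rDcH, rDbT, rDbH, rWeT, rWeH, rWcT, rWcH, rWbT, rWbH. Columns: Out/h, Out/f, In/h, In/f, Stay/h, Stay/f.
{pDeT, pDeH, pWeT, pWeH} → row (2,-4) (5,3) (-3,0) (-3,0) (-4,-3) (-4,-3)
{pDcT, pWcT} → row (-1,3) (-1,3) (-3,0) (-3,0) (-4,-3) (-4,-3)
{pDcH, pWcH} → row (2,1) (2,1) (-3,0) (-3,0) (-4,-3) (-4,-3)
{pDbT, pDbH, pWbT, pWbH} → row (-3,-1) (0,5) (-3,0) (-3,0) (-4,-3) (-4,-3)
{rDeT, rDeH, rDcT, rDcH, rDbT, rDbH} → row (4,5) (4,5) (4,5) (4,5) (4,5) (4,5)
{rWeT, rWeH, rWcT, rWcH, rWbT, rWbH} → row (-1,0) (-1,0) (-1,0) (-1,0) (-1,0) (-1,0)
That's 6 distinct rows out of 24 strategies.

6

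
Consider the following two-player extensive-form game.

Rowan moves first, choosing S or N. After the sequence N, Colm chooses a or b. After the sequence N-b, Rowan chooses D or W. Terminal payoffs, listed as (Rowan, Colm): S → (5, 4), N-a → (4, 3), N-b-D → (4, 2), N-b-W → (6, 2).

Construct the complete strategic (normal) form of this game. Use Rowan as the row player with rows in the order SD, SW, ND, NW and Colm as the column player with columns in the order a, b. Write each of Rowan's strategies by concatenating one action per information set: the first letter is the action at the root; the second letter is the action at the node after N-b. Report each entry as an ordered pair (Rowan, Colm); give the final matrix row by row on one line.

SD: (5,4) (5,4) | SW: (5,4) (5,4) | ND: (4,3) (4,2) | NW: (4,3) (6,2)

            a        b
  SD    (5,4)    (5,4)
  SW    (5,4)    (5,4)
  ND    (4,3)    (4,2)
  NW    (4,3)    (6,2)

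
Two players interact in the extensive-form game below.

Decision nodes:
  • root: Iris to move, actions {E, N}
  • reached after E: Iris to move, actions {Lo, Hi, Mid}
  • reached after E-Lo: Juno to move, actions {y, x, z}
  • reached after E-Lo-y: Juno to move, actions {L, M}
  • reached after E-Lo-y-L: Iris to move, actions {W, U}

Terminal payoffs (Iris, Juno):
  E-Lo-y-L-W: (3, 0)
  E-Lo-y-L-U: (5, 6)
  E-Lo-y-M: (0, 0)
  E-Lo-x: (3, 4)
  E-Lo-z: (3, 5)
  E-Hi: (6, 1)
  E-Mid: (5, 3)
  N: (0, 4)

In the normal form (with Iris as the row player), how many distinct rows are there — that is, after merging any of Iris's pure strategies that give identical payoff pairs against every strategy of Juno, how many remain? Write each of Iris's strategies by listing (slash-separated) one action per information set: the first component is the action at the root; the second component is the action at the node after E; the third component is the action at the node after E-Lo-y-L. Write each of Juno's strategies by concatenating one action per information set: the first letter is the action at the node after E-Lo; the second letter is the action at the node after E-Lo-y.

5

Iris has 12 pure strategies: E/Lo/W, E/Lo/U, E/Hi/W, E/Hi/U, E/Mid/W, E/Mid/U, N/Lo/W, N/Lo/U, N/Hi/W, N/Hi/U, N/Mid/W, N/Mid/U. Columns: yL, yM, xL, xM, zL, zM.
{E/Lo/W} → row (3,0) (0,0) (3,4) (3,4) (3,5) (3,5)
{E/Lo/U} → row (5,6) (0,0) (3,4) (3,4) (3,5) (3,5)
{E/Hi/W, E/Hi/U} → row (6,1) (6,1) (6,1) (6,1) (6,1) (6,1)
{E/Mid/W, E/Mid/U} → row (5,3) (5,3) (5,3) (5,3) (5,3) (5,3)
{N/Lo/W, N/Lo/U, N/Hi/W, N/Hi/U, N/Mid/W, N/Mid/U} → row (0,4) (0,4) (0,4) (0,4) (0,4) (0,4)
That's 5 distinct rows out of 12 strategies.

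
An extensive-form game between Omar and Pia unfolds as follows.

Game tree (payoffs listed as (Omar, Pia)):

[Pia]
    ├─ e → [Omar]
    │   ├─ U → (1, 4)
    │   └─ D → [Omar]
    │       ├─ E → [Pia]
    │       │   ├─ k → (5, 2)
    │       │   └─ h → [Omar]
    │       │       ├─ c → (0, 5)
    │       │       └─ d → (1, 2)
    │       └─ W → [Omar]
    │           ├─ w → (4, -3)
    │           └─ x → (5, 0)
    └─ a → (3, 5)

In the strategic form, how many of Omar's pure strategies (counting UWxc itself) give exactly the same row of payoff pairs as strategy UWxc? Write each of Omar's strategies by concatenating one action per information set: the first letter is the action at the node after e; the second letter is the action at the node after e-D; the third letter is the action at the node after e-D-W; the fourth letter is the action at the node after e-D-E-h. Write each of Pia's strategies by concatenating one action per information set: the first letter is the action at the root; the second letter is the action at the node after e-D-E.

8

Row for UWxc (columns ek, eh, ak, ah): (1,4) (1,4) (3,5) (3,5).
Under UWxc, Omar's choice at the node after e-D and at the node after e-D-W and at the node after e-D-E-h can never be reached regardless of what Pia does, so varying those choices leaves every outcome unchanged.
Holding the reachable choices fixed and varying the unreachable ones freely already gives 2 × 2 × 2 = 8 equivalent strategies.
No other strategy reproduces this row, so those 8 are the full class: UEwc, UEwd, UExc, UExd, UWwc, UWwd, UWxc, UWxd.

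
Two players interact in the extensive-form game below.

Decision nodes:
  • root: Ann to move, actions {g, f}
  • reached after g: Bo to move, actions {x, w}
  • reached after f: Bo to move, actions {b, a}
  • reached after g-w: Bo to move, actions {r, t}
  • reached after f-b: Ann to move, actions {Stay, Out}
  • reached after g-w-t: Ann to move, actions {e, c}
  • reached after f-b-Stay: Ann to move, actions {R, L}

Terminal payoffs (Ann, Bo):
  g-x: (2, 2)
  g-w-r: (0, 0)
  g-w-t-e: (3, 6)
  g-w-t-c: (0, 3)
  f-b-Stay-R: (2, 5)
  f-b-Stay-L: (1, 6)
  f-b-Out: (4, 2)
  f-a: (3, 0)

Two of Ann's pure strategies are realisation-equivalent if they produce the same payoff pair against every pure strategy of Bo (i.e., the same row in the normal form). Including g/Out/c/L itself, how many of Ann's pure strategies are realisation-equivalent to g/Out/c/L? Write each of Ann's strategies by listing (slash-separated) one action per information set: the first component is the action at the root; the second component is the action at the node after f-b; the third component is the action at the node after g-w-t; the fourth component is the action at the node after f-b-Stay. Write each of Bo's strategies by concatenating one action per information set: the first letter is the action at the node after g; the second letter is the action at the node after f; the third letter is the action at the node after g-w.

Row for g/Out/c/L (columns xbr, xbt, xar, xat, wbr, wbt, war, wat): (2,2) (2,2) (2,2) (2,2) (0,0) (0,3) (0,0) (0,3).
Under g/Out/c/L, Ann's choice at the node after f-b and at the node after f-b-Stay can never be reached regardless of what Bo does, so varying those choices leaves every outcome unchanged.
Holding the reachable choices fixed and varying the unreachable ones freely already gives 2 × 2 = 4 equivalent strategies.
No other strategy reproduces this row, so those 4 are the full class: g/Stay/c/R, g/Stay/c/L, g/Out/c/R, g/Out/c/L.

4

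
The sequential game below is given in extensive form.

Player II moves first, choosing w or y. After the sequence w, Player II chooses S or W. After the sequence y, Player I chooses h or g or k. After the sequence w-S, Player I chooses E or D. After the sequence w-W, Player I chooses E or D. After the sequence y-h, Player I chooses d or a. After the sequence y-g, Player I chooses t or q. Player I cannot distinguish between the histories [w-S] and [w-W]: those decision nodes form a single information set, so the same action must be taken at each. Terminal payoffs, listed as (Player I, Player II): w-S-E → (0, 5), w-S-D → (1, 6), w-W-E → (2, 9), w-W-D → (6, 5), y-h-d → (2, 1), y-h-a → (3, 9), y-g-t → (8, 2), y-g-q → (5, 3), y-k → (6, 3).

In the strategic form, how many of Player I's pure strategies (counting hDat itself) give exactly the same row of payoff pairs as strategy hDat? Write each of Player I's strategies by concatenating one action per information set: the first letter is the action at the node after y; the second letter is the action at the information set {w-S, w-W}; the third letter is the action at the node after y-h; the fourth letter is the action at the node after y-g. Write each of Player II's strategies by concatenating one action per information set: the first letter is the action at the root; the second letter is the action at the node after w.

Row for hDat (columns wS, wW, yS, yW): (1,6) (6,5) (3,9) (3,9).
Under hDat, Player I's choice at the node after y-g can never be reached regardless of what Player II does, so varying those choices leaves every outcome unchanged.
Holding the reachable choices fixed and varying the unreachable one freely already gives 2 equivalent strategies.
No other strategy reproduces this row, so those 2 are the full class: hDat, hDaq.

2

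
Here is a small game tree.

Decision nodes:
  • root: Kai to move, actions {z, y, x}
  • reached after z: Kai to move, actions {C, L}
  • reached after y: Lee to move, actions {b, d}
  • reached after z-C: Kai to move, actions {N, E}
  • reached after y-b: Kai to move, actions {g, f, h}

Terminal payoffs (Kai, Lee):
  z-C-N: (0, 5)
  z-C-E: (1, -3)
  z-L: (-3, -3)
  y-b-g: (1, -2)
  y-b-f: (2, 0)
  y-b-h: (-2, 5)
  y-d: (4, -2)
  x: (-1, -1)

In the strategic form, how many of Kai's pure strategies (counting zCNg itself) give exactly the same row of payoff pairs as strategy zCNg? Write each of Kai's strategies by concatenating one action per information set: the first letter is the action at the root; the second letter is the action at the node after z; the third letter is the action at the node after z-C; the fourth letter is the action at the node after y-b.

Row for zCNg (columns b, d): (0,5) (0,5).
Under zCNg, Kai's choice at the node after y-b can never be reached regardless of what Lee does, so varying those choices leaves every outcome unchanged.
Holding the reachable choices fixed and varying the unreachable one freely already gives 3 equivalent strategies.
No other strategy reproduces this row, so those 3 are the full class: zCNg, zCNf, zCNh.

3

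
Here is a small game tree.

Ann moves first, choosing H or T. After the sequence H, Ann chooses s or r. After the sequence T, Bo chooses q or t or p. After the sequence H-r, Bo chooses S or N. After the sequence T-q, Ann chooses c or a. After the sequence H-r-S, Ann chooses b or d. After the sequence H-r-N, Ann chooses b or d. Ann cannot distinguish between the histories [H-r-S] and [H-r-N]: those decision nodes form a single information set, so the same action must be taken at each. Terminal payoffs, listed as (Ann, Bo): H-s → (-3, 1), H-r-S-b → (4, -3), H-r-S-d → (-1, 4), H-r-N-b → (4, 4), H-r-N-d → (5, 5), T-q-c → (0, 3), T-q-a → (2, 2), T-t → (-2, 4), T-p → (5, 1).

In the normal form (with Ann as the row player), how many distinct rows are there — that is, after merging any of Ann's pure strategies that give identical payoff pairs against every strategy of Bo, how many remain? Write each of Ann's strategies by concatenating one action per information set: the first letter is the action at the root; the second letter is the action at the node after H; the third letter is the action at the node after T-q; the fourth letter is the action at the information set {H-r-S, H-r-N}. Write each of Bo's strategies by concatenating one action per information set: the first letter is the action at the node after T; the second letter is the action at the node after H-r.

5

Ann has 16 pure strategies: Hscb, Hscd, Hsab, Hsad, Hrcb, Hrcd, Hrab, Hrad, Tscb, Tscd, Tsab, Tsad, Trcb, Trcd, Trab, Trad. Columns: qS, qN, tS, tN, pS, pN.
{Hscb, Hscd, Hsab, Hsad} → row (-3,1) (-3,1) (-3,1) (-3,1) (-3,1) (-3,1)
{Hrcb, Hrab} → row (4,-3) (4,4) (4,-3) (4,4) (4,-3) (4,4)
{Hrcd, Hrad} → row (-1,4) (5,5) (-1,4) (5,5) (-1,4) (5,5)
{Tscb, Tscd, Trcb, Trcd} → row (0,3) (0,3) (-2,4) (-2,4) (5,1) (5,1)
{Tsab, Tsad, Trab, Trad} → row (2,2) (2,2) (-2,4) (-2,4) (5,1) (5,1)
That's 5 distinct rows out of 16 strategies.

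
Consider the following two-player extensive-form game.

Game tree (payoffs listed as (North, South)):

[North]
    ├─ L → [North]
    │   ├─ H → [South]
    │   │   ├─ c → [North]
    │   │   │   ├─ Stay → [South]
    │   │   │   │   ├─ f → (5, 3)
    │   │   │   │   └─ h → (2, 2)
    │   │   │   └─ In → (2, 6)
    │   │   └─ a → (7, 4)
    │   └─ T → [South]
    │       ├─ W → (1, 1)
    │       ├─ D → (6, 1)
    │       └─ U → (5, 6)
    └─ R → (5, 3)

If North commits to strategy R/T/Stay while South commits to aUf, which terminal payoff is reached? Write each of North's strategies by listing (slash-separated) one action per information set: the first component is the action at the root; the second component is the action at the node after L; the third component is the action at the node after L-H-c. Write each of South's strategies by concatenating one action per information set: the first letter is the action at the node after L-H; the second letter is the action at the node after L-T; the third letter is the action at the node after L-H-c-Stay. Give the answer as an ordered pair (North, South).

Trace the play path from the root:
  North plays R
→ terminal payoff (5, 3).
(North's choice at the node after L is never reached on this path, so it doesn't affect the outcome.)

(5, 3)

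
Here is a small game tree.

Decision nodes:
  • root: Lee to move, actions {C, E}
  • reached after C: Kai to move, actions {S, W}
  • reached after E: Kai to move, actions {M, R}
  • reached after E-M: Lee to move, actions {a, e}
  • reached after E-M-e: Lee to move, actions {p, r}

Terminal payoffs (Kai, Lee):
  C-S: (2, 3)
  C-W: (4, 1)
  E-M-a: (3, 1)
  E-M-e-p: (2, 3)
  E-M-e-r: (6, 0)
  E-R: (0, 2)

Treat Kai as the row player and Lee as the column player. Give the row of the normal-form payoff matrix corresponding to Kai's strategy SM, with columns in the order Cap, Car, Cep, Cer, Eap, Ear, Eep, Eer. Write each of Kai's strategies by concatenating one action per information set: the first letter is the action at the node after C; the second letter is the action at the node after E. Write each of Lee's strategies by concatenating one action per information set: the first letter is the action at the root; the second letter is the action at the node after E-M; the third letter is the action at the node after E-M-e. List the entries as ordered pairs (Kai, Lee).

vs Cap: Lee plays C → Kai plays S at [C] → (2, 3)
vs Car: Lee plays C → Kai plays S at [C] → (2, 3)
vs Cep: Lee plays C → Kai plays S at [C] → (2, 3)
vs Cer: Lee plays C → Kai plays S at [C] → (2, 3)
vs Eap: Lee plays E → Kai plays M at [E] → Lee plays a at [E-M] → (3, 1)
vs Ear: Lee plays E → Kai plays M at [E] → Lee plays a at [E-M] → (3, 1)
vs Eep: Lee plays E → Kai plays M at [E] → Lee plays e at [E-M] → Lee plays p at [E-M-e] → (2, 3)
vs Eer: Lee plays E → Kai plays M at [E] → Lee plays e at [E-M] → Lee plays r at [E-M-e] → (6, 0)

(2,3) (2,3) (2,3) (2,3) (3,1) (3,1) (2,3) (6,0)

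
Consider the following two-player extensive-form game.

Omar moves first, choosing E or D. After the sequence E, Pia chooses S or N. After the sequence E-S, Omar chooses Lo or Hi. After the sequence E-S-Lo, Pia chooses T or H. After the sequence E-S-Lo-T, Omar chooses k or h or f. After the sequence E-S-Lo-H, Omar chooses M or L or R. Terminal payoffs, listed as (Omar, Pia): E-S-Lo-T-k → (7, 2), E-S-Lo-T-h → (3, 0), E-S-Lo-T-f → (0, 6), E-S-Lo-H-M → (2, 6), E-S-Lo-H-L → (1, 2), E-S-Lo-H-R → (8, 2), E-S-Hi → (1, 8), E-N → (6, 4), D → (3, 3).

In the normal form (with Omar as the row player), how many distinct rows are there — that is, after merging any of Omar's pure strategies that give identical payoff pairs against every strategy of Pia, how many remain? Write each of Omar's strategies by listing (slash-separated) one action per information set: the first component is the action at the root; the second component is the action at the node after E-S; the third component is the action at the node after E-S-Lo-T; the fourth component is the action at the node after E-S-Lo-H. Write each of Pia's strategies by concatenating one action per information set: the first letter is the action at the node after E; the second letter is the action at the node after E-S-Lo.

11

Omar has 36 pure strategies: E/Lo/k/M, E/Lo/k/L, E/Lo/k/R, E/Lo/h/M, E/Lo/h/L, E/Lo/h/R, E/Lo/f/M, E/Lo/f/L, E/Lo/f/R, E/Hi/k/M, E/Hi/k/L, E/Hi/k/R, E/Hi/h/M, E/Hi/h/L, E/Hi/h/R, E/Hi/f/M, E/Hi/f/L, E/Hi/f/R, D/Lo/k/M, D/Lo/k/L, D/Lo/k/R, D/Lo/h/M, D/Lo/h/L, D/Lo/h/R, D/Lo/f/M, D/Lo/f/L, D/Lo/f/R, D/Hi/k/M, D/Hi/k/L, D/Hi/k/R, D/Hi/h/M, D/Hi/h/L, D/Hi/h/R, D/Hi/f/M, D/Hi/f/L, D/Hi/f/R. Columns: ST, SH, NT, NH.
{E/Lo/k/M} → row (7,2) (2,6) (6,4) (6,4)
{E/Lo/k/L} → row (7,2) (1,2) (6,4) (6,4)
{E/Lo/k/R} → row (7,2) (8,2) (6,4) (6,4)
{E/Lo/h/M} → row (3,0) (2,6) (6,4) (6,4)
{E/Lo/h/L} → row (3,0) (1,2) (6,4) (6,4)
{E/Lo/h/R} → row (3,0) (8,2) (6,4) (6,4)
{E/Lo/f/M} → row (0,6) (2,6) (6,4) (6,4)
{E/Lo/f/L} → row (0,6) (1,2) (6,4) (6,4)
{E/Lo/f/R} → row (0,6) (8,2) (6,4) (6,4)
{E/Hi/k/M, E/Hi/k/L, E/Hi/k/R, E/Hi/h/M, E/Hi/h/L, E/Hi/h/R, E/Hi/f/M, E/Hi/f/L, E/Hi/f/R} → row (1,8) (1,8) (6,4) (6,4)
{D/Lo/k/M, D/Lo/k/L, D/Lo/k/R, D/Lo/h/M, D/Lo/h/L, D/Lo/h/R, D/Lo/f/M, D/Lo/f/L, D/Lo/f/R, D/Hi/k/M, D/Hi/k/L, D/Hi/k/R, D/Hi/h/M, D/Hi/h/L, D/Hi/h/R, D/Hi/f/M, D/Hi/f/L, D/Hi/f/R} → row (3,3) (3,3) (3,3) (3,3)
That's 11 distinct rows out of 36 strategies.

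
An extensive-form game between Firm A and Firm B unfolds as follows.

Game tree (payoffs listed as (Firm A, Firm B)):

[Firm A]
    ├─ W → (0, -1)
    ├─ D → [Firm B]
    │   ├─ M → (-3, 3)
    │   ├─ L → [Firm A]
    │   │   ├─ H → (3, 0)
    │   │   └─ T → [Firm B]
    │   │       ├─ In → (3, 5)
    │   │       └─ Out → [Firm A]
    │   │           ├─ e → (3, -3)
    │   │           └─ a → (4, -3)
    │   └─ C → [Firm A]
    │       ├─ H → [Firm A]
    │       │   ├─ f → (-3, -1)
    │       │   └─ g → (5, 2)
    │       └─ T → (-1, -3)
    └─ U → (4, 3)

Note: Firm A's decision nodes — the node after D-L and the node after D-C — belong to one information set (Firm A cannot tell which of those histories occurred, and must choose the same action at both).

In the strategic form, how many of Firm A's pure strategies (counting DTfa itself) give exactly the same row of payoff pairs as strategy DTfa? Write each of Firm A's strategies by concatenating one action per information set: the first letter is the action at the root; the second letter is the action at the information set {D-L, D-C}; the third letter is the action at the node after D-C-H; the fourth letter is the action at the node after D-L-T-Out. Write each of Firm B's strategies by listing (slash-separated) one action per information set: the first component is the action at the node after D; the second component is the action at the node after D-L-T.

Row for DTfa (columns M/In, M/Out, L/In, L/Out, C/In, C/Out): (-3,3) (-3,3) (3,5) (4,-3) (-1,-3) (-1,-3).
Under DTfa, Firm A's choice at the node after D-C-H can never be reached regardless of what Firm B does, so varying those choices leaves every outcome unchanged.
Holding the reachable choices fixed and varying the unreachable one freely already gives 2 equivalent strategies.
No other strategy reproduces this row, so those 2 are the full class: DTfa, DTga.

2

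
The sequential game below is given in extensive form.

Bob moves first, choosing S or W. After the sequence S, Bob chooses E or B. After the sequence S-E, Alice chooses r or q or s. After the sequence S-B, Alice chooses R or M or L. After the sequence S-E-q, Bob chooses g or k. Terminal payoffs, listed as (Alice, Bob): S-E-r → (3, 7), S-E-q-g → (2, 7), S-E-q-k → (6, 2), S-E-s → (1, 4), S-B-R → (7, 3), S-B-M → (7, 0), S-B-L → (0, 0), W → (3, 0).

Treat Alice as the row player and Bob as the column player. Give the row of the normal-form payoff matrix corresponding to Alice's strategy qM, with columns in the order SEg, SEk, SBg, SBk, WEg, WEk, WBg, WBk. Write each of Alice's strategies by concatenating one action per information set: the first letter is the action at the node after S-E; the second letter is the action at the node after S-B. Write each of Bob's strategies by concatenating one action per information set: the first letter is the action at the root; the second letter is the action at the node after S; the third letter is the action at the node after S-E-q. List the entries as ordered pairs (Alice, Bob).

(2,7) (6,2) (7,0) (7,0) (3,0) (3,0) (3,0) (3,0)

vs SEg: Bob plays S → Bob plays E at [S] → Alice plays q at [S-E] → Bob plays g at [S-E-q] → (2, 7)
vs SEk: Bob plays S → Bob plays E at [S] → Alice plays q at [S-E] → Bob plays k at [S-E-q] → (6, 2)
vs SBg: Bob plays S → Bob plays B at [S] → Alice plays M at [S-B] → (7, 0)
vs SBk: Bob plays S → Bob plays B at [S] → Alice plays M at [S-B] → (7, 0)
vs WEg: Bob plays W → (3, 0)
vs WEk: Bob plays W → (3, 0)
vs WBg: Bob plays W → (3, 0)
vs WBk: Bob plays W → (3, 0)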